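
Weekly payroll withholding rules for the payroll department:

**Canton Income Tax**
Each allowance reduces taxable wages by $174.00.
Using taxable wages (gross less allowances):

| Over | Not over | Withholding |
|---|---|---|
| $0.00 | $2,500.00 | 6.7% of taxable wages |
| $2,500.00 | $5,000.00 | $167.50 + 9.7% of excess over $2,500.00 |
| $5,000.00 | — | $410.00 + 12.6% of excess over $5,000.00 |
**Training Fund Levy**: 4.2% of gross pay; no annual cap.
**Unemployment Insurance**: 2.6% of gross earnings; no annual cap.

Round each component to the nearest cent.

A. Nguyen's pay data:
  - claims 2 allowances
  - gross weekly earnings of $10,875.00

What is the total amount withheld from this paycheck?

$1,845.90

Canton Income Tax: taxable = $10,875.00 − 2×$174.00 = $10,527.00
  $410.00 + 12.6% × ($10,527.00 − $5,000.00) = $410.00 + 12.6% × $5,527.00 = $1,106.40
Training Fund Levy: 4.2% × $10,875.00 = $456.75
Unemployment Insurance: 2.6% × $10,875.00 = $282.75
Total: $1,106.40 + $456.75 + $282.75 = $1,845.90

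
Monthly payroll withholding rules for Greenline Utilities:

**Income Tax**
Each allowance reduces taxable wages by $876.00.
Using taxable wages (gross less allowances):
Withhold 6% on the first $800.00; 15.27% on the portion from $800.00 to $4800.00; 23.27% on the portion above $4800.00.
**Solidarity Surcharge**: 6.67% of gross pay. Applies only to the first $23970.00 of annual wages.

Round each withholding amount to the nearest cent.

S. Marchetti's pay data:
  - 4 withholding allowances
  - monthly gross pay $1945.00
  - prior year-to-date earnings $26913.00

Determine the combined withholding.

$0.00

Income Tax: taxable = $1945.00 − 4×$876.00 = $-1559.00
  Taxable ≤ 0 → $0.00
Solidarity Surcharge: YTD $26913.00 ≥ cap $23970.00 → $0.00
Total: $0.00 + $0.00 = $0.00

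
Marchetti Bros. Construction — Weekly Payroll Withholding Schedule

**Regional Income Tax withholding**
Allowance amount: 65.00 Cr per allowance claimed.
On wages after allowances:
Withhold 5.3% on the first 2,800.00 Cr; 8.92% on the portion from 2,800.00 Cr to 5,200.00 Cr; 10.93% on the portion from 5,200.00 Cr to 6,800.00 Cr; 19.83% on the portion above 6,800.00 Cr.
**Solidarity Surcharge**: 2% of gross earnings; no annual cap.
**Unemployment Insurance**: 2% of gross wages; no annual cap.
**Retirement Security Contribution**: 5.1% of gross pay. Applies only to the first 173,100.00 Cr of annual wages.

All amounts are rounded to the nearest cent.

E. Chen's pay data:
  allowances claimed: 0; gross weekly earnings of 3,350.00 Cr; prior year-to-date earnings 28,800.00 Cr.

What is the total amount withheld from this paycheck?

Regional Income Tax: taxable = 3,350.00 Cr
  148.40 Cr + 8.92% × (3,350.00 Cr − 2,800.00 Cr) = 148.40 Cr + 8.92% × 550.00 Cr = 197.46 Cr
Solidarity Surcharge: 2% × 3,350.00 Cr = 67.00 Cr
Unemployment Insurance: 2% × 3,350.00 Cr = 67.00 Cr
Retirement Security Contribution: 5.1% × 3,350.00 Cr = 170.85 Cr
Total: 197.46 Cr + 67.00 Cr + 67.00 Cr + 170.85 Cr = 502.31 Cr

502.31 Cr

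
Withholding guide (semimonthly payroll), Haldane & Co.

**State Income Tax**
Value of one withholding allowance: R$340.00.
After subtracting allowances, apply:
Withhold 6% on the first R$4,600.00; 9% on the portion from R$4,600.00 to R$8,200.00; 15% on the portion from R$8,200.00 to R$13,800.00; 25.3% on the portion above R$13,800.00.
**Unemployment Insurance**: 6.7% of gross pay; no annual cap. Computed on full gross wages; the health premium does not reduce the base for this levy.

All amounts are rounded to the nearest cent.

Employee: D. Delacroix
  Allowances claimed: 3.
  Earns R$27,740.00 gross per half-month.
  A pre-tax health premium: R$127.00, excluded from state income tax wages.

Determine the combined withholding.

R$6,535.21

State Income Tax: taxable = R$27,740.00 − R$127.00 − 3×R$340.00 = R$26,593.00
  R$1,440.00 + 25.3% × (R$26,593.00 − R$13,800.00) = R$1,440.00 + 25.3% × R$12,793.00 = R$4,676.63
Unemployment Insurance: 6.7% × R$27,740.00 = R$1,858.58
Total: R$4,676.63 + R$1,858.58 = R$6,535.21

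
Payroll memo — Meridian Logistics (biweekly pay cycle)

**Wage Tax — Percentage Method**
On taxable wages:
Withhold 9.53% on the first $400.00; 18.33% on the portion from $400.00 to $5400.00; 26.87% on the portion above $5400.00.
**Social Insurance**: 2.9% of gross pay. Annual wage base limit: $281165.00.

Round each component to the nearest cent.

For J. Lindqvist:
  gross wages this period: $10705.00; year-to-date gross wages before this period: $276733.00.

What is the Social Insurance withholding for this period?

$128.53

Social Insurance: cap $281165.00 − YTD $276733.00 = $4432.00 subject; 2.9% × $4432.00 = $128.53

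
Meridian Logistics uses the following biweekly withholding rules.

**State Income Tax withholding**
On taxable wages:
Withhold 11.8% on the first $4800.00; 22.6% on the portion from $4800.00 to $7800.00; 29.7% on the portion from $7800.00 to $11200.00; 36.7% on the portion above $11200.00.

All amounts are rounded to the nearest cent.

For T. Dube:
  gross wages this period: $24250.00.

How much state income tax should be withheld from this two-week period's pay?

State Income Tax: taxable = $24250.00
  $2254.20 + 36.7% × ($24250.00 − $11200.00) = $2254.20 + 36.7% × $13050.00 = $7043.55

$7043.55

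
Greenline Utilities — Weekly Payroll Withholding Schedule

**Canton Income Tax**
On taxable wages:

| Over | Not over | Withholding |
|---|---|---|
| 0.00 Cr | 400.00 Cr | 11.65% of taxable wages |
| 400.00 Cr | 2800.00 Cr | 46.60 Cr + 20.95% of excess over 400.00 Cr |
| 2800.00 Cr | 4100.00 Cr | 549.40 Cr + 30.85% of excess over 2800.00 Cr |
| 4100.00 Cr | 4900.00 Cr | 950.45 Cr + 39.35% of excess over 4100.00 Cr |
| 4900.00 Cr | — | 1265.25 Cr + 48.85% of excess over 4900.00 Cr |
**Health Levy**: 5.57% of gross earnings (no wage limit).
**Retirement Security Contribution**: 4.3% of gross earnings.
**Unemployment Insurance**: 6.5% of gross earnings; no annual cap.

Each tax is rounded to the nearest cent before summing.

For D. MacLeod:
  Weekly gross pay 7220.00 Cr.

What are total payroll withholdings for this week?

3580.48 Cr

Canton Income Tax: taxable = 7220.00 Cr
  1265.25 Cr + 48.85% × (7220.00 Cr − 4900.00 Cr) = 1265.25 Cr + 48.85% × 2320.00 Cr = 2398.57 Cr
Health Levy: 5.57% × 7220.00 Cr = 402.15 Cr
Retirement Security Contribution: 4.3% × 7220.00 Cr = 310.46 Cr
Unemployment Insurance: 6.5% × 7220.00 Cr = 469.30 Cr
Total: 2398.57 Cr + 402.15 Cr + 310.46 Cr + 469.30 Cr = 3580.48 Cr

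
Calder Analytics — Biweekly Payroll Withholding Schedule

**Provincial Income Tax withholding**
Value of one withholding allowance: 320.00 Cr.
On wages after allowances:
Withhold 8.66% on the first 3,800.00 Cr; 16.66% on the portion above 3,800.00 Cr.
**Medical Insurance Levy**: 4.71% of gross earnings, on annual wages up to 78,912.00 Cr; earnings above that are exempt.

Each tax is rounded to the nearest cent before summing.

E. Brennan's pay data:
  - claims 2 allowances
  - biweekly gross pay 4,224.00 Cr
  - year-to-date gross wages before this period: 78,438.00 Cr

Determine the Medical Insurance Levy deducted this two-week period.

22.33 Cr

Medical Insurance Levy: cap 78,912.00 Cr − YTD 78,438.00 Cr = 474.00 Cr subject; 4.71% × 474.00 Cr = 22.33 Cr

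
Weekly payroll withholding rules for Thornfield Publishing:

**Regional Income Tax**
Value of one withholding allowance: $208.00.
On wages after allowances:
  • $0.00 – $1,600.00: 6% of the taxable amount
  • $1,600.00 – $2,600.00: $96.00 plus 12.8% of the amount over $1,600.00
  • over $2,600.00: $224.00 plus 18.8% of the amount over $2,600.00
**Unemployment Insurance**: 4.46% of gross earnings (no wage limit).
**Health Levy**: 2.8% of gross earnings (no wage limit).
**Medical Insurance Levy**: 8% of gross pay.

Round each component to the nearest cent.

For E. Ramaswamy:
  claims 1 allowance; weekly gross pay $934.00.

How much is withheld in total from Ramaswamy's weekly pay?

$186.09

Regional Income Tax: taxable = $934.00 − 1×$208.00 = $726.00
  6% × $726.00 = $43.56
Unemployment Insurance: 4.46% × $934.00 = $41.66
Health Levy: 2.8% × $934.00 = $26.15
Medical Insurance Levy: 8% × $934.00 = $74.72
Total: $43.56 + $41.66 + $26.15 + $74.72 = $186.09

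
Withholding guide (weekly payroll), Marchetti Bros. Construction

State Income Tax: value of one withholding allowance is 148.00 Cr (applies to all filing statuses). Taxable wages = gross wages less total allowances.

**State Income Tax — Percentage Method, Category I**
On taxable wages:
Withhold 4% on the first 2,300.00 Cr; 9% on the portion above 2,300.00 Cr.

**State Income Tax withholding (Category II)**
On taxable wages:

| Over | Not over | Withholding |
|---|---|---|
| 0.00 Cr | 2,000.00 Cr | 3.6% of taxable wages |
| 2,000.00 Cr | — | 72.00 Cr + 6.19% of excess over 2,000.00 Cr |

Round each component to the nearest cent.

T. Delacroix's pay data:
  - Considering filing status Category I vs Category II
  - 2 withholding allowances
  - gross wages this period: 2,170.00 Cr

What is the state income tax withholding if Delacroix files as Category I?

74.96 Cr

State Income Tax (Category I): taxable = 2,170.00 Cr − 2×148.00 Cr = 1,874.00 Cr
  4% × 1,874.00 Cr = 74.96 Cr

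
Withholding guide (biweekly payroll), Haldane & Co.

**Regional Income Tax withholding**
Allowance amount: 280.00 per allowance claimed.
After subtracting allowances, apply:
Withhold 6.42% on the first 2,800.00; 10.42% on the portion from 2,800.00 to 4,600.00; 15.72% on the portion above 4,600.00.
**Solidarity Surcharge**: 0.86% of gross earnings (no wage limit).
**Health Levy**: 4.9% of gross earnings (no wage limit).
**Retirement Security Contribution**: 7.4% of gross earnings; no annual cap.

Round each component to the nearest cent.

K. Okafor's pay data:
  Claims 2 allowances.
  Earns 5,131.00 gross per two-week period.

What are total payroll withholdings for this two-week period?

1,039.54

Regional Income Tax: taxable = 5,131.00 − 2×280.00 = 4,571.00
  179.76 + 10.42% × (4,571.00 − 2,800.00) = 179.76 + 10.42% × 1,771.00 = 364.30
Solidarity Surcharge: 0.86% × 5,131.00 = 44.13
Health Levy: 4.9% × 5,131.00 = 251.42
Retirement Security Contribution: 7.4% × 5,131.00 = 379.69
Total: 364.30 + 44.13 + 251.42 + 379.69 = 1,039.54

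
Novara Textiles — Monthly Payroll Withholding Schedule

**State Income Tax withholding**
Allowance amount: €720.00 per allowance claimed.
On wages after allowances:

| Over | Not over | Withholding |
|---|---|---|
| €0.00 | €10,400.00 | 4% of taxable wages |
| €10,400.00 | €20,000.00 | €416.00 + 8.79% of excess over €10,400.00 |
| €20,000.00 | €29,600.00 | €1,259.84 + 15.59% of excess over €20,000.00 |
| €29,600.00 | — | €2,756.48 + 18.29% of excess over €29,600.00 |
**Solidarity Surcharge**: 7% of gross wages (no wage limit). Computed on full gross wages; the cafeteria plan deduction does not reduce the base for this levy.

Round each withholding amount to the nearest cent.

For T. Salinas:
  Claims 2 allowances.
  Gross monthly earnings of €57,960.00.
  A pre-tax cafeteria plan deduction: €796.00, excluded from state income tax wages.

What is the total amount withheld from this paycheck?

€11,591.76

State Income Tax: taxable = €57,960.00 − €796.00 − 2×€720.00 = €55,724.00
  €2,756.48 + 18.29% × (€55,724.00 − €29,600.00) = €2,756.48 + 18.29% × €26,124.00 = €7,534.56
Solidarity Surcharge: 7% × €57,960.00 = €4,057.20
Total: €7,534.56 + €4,057.20 = €11,591.76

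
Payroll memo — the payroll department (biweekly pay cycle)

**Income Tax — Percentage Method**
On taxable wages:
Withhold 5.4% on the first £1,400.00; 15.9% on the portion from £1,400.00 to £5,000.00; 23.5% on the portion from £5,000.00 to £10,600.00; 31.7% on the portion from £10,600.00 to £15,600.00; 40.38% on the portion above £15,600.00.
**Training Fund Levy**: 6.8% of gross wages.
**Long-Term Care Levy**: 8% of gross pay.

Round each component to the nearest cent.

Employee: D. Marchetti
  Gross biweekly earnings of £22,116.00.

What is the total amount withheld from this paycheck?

£9,453.33

Income Tax: taxable = £22,116.00
  £3,549.00 + 40.38% × (£22,116.00 − £15,600.00) = £3,549.00 + 40.38% × £6,516.00 = £6,180.16
Training Fund Levy: 6.8% × £22,116.00 = £1,503.89
Long-Term Care Levy: 8% × £22,116.00 = £1,769.28
Total: £6,180.16 + £1,503.89 + £1,769.28 = £9,453.33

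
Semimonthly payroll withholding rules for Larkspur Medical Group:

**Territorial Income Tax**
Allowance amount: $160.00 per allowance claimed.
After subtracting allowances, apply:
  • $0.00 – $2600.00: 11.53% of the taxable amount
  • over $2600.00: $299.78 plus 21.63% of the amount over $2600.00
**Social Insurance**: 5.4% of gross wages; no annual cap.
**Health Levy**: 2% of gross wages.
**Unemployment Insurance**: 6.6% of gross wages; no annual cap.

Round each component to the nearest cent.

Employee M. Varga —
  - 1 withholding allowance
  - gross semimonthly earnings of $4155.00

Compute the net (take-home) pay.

Territorial Income Tax: taxable = $4155.00 − 1×$160.00 = $3995.00
  $299.78 + 21.63% × ($3995.00 − $2600.00) = $299.78 + 21.63% × $1395.00 = $601.52
Social Insurance: 5.4% × $4155.00 = $224.37
Health Levy: 2% × $4155.00 = $83.10
Unemployment Insurance: 6.6% × $4155.00 = $274.23
Total withheld: $601.52 + $224.37 + $83.10 + $274.23 = $1183.22
Net pay: $4155.00 − $1183.22 = $2971.78

$2971.78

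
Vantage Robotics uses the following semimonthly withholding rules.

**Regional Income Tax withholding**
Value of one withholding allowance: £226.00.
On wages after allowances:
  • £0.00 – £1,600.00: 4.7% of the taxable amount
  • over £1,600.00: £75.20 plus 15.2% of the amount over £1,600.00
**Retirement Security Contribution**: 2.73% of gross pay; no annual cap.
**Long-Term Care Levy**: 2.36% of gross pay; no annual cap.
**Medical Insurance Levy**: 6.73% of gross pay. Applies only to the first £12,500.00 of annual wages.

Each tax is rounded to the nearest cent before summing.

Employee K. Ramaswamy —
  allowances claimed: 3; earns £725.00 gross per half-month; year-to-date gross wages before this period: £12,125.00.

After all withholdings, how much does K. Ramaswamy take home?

£660.65

Regional Income Tax: taxable = £725.00 − 3×£226.00 = £47.00
  4.7% × £47.00 = £2.21
Retirement Security Contribution: 2.73% × £725.00 = £19.79
Long-Term Care Levy: 2.36% × £725.00 = £17.11
Medical Insurance Levy: cap £12,500.00 − YTD £12,125.00 = £375.00 subject; 6.73% × £375.00 = £25.24
Total withheld: £2.21 + £19.79 + £17.11 + £25.24 = £64.35
Net pay: £725.00 − £64.35 = £660.65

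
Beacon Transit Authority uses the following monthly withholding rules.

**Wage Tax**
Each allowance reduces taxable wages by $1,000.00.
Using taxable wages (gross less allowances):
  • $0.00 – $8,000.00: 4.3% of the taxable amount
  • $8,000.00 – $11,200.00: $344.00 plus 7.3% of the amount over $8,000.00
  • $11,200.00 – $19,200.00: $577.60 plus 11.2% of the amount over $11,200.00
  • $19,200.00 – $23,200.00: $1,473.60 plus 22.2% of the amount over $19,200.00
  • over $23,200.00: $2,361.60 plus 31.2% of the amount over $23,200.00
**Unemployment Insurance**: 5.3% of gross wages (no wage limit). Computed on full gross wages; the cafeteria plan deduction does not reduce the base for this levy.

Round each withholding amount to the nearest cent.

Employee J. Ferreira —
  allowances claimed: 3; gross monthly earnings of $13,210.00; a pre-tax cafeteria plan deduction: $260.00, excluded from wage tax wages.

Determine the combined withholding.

$1,186.48

Wage Tax: taxable = $13,210.00 − $260.00 − 3×$1,000.00 = $9,950.00
  $344.00 + 7.3% × ($9,950.00 − $8,000.00) = $344.00 + 7.3% × $1,950.00 = $486.35
Unemployment Insurance: 5.3% × $13,210.00 = $700.13
Total: $486.35 + $700.13 = $1,186.48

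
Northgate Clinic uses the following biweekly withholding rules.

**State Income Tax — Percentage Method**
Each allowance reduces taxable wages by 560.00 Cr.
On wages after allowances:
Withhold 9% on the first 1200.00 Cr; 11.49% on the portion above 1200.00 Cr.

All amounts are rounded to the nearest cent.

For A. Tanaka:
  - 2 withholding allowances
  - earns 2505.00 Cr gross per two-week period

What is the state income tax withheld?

129.26 Cr

State Income Tax: taxable = 2505.00 Cr − 2×560.00 Cr = 1385.00 Cr
  108.00 Cr + 11.49% × (1385.00 Cr − 1200.00 Cr) = 108.00 Cr + 11.49% × 185.00 Cr = 129.26 Cr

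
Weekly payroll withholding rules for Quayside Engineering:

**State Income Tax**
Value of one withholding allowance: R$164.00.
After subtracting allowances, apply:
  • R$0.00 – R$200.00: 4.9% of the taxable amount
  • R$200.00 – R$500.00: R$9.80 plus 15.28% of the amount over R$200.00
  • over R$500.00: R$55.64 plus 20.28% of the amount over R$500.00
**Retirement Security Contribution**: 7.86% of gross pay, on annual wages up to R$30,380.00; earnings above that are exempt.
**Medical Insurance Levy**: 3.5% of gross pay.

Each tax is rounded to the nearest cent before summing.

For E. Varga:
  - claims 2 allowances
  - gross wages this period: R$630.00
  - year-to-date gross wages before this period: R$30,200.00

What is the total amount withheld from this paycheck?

State Income Tax: taxable = R$630.00 − 2×R$164.00 = R$302.00
  R$9.80 + 15.28% × (R$302.00 − R$200.00) = R$9.80 + 15.28% × R$102.00 = R$25.39
Retirement Security Contribution: cap R$30,380.00 − YTD R$30,200.00 = R$180.00 subject; 7.86% × R$180.00 = R$14.15
Medical Insurance Levy: 3.5% × R$630.00 = R$22.05
Total: R$25.39 + R$14.15 + R$22.05 = R$61.59

R$61.59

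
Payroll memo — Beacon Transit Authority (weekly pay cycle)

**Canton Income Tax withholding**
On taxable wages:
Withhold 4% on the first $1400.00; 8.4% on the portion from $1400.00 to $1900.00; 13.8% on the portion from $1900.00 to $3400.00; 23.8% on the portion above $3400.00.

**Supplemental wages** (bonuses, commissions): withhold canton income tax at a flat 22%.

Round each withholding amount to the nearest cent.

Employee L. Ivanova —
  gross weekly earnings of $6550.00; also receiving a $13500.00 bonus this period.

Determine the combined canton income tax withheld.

Canton Income Tax: taxable = $6550.00
  $305.00 + 23.8% × ($6550.00 − $3400.00) = $305.00 + 23.8% × $3150.00 = $1054.70
Supplemental (22% flat on bonus): 22% × $13500.00 = $2970.00
Total canton income tax: $1054.70 + $2970.00 = $4024.70

$4024.70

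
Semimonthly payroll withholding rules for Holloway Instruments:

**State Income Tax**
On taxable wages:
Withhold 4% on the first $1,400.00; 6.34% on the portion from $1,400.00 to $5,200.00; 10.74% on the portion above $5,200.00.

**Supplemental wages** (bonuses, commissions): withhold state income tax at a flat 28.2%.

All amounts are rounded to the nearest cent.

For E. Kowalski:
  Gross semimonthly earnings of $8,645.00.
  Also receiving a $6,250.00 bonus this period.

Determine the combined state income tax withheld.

$2,429.41

State Income Tax: taxable = $8,645.00
  $296.92 + 10.74% × ($8,645.00 − $5,200.00) = $296.92 + 10.74% × $3,445.00 = $666.91
Supplemental (28.2% flat on bonus): 28.2% × $6,250.00 = $1,762.50
Total state income tax: $666.91 + $1,762.50 = $2,429.41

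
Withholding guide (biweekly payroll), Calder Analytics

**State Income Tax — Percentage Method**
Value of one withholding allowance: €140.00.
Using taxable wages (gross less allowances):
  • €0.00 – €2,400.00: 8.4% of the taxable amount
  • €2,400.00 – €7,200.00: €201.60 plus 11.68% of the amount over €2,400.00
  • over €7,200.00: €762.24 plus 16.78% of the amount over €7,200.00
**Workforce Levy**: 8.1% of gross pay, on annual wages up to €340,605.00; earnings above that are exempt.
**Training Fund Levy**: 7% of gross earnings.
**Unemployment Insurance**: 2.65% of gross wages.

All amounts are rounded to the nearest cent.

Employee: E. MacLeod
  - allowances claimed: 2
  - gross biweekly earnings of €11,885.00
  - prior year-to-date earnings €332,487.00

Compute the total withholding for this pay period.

State Income Tax: taxable = €11,885.00 − 2×€140.00 = €11,605.00
  €762.24 + 16.78% × (€11,605.00 − €7,200.00) = €762.24 + 16.78% × €4,405.00 = €1,501.40
Workforce Levy: cap €340,605.00 − YTD €332,487.00 = €8,118.00 subject; 8.1% × €8,118.00 = €657.56
Training Fund Levy: 7% × €11,885.00 = €831.95
Unemployment Insurance: 2.65% × €11,885.00 = €314.95
Total: €1,501.40 + €657.56 + €831.95 + €314.95 = €3,305.86

€3,305.86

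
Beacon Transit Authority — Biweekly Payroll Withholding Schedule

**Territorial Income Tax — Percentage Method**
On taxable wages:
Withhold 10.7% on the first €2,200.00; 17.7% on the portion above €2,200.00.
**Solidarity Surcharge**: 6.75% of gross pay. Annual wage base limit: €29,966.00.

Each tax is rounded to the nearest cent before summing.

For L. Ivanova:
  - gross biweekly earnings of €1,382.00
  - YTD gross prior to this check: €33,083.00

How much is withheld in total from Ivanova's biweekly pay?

Territorial Income Tax: taxable = €1,382.00
  10.7% × €1,382.00 = €147.87
Solidarity Surcharge: YTD €33,083.00 ≥ cap €29,966.00 → €0.00
Total: €147.87 + €0.00 = €147.87

€147.87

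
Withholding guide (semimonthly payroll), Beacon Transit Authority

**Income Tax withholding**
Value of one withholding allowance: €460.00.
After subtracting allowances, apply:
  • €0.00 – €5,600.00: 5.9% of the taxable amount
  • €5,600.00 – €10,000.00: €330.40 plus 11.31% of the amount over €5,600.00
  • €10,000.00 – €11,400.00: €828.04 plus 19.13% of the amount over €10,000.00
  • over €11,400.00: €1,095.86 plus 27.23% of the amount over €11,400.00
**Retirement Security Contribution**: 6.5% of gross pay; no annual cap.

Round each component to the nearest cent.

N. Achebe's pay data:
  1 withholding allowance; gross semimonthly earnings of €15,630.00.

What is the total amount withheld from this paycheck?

€3,138.38

Income Tax: taxable = €15,630.00 − 1×€460.00 = €15,170.00
  €1,095.86 + 27.23% × (€15,170.00 − €11,400.00) = €1,095.86 + 27.23% × €3,770.00 = €2,122.43
Retirement Security Contribution: 6.5% × €15,630.00 = €1,015.95
Total: €2,122.43 + €1,015.95 = €3,138.38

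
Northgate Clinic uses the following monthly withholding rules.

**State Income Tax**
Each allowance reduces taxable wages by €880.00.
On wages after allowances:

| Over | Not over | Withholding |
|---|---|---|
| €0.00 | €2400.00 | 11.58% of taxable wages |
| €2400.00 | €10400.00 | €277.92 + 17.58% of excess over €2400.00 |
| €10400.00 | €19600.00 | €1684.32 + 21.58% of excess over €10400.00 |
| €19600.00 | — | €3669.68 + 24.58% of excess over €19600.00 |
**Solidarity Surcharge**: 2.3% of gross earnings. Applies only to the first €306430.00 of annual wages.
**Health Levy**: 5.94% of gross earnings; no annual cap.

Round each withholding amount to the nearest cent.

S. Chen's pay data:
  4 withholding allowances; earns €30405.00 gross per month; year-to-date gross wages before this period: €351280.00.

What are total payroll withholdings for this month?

State Income Tax: taxable = €30405.00 − 4×€880.00 = €26885.00
  €3669.68 + 24.58% × (€26885.00 − €19600.00) = €3669.68 + 24.58% × €7285.00 = €5460.33
Solidarity Surcharge: YTD €351280.00 ≥ cap €306430.00 → €0.00
Health Levy: 5.94% × €30405.00 = €1806.06
Total: €5460.33 + €0.00 + €1806.06 = €7266.39

€7266.39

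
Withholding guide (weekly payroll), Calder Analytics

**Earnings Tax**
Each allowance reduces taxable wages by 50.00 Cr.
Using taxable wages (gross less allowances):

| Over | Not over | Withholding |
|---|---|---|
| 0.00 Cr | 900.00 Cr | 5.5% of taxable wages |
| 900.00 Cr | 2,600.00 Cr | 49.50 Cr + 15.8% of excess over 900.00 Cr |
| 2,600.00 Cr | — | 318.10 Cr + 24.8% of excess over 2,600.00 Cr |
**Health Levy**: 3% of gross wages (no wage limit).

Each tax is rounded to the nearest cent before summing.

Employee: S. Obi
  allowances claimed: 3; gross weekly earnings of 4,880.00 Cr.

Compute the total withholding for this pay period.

992.74 Cr

Earnings Tax: taxable = 4,880.00 Cr − 3×50.00 Cr = 4,730.00 Cr
  318.10 Cr + 24.8% × (4,730.00 Cr − 2,600.00 Cr) = 318.10 Cr + 24.8% × 2,130.00 Cr = 846.34 Cr
Health Levy: 3% × 4,880.00 Cr = 146.40 Cr
Total: 846.34 Cr + 146.40 Cr = 992.74 Cr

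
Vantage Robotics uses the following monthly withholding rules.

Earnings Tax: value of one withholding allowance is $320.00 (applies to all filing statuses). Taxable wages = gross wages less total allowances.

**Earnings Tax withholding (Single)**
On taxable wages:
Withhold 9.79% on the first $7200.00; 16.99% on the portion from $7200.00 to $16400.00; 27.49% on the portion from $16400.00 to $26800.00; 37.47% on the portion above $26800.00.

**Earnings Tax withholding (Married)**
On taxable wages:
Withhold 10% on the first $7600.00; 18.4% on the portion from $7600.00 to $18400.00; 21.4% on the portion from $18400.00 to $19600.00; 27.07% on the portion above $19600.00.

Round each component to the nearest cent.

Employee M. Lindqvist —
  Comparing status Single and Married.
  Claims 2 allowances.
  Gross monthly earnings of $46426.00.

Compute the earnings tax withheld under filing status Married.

$10092.55

Earnings Tax (Married): taxable = $46426.00 − 2×$320.00 = $45786.00
  $3004.00 + 27.07% × ($45786.00 − $19600.00) = $3004.00 + 27.07% × $26186.00 = $10092.55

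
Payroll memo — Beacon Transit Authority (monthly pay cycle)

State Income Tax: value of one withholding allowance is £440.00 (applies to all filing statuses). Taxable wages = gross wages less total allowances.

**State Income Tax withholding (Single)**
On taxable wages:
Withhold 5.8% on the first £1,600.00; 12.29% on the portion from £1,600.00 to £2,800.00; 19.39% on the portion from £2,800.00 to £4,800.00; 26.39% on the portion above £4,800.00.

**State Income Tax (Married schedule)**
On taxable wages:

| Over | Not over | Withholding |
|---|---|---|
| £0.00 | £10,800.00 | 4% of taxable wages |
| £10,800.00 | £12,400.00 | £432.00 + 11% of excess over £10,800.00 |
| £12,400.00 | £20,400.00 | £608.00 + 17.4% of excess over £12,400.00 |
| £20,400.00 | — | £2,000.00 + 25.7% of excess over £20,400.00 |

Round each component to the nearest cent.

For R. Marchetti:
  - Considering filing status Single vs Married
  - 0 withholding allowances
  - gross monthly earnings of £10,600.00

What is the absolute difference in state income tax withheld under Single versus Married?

£1,734.70

State Income Tax (Single): taxable = £10,600.00
  £628.08 + 26.39% × (£10,600.00 − £4,800.00) = £628.08 + 26.39% × £5,800.00 = £2,158.70
State Income Tax (Married): taxable = £10,600.00
  4% × £10,600.00 = £424.00
Difference: |£2,158.70 − £424.00| = £1,734.70 (higher under Single)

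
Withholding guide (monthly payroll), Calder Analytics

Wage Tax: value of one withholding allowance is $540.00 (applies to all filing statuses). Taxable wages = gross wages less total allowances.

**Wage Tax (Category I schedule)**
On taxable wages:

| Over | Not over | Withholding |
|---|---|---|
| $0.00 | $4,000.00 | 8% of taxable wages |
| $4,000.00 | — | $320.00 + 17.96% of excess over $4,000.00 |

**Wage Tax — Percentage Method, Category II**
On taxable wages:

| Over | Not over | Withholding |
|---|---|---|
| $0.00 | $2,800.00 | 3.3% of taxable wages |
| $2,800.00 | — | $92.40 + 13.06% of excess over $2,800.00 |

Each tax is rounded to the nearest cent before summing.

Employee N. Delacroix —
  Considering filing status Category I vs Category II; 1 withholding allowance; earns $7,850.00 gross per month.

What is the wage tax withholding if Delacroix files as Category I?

$914.48

Wage Tax (Category I): taxable = $7,850.00 − 1×$540.00 = $7,310.00
  $320.00 + 17.96% × ($7,310.00 − $4,000.00) = $320.00 + 17.96% × $3,310.00 = $914.48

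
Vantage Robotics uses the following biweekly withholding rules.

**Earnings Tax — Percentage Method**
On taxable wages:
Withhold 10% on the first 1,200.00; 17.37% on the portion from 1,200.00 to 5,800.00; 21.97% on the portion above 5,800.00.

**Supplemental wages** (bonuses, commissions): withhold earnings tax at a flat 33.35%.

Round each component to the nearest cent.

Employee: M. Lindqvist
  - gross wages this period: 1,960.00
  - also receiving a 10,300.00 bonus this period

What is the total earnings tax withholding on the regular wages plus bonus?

3,687.06

Earnings Tax: taxable = 1,960.00
  120.00 + 17.37% × (1,960.00 − 1,200.00) = 120.00 + 17.37% × 760.00 = 252.01
Supplemental (33.35% flat on bonus): 33.35% × 10,300.00 = 3,435.05
Total earnings tax: 252.01 + 3,435.05 = 3,687.06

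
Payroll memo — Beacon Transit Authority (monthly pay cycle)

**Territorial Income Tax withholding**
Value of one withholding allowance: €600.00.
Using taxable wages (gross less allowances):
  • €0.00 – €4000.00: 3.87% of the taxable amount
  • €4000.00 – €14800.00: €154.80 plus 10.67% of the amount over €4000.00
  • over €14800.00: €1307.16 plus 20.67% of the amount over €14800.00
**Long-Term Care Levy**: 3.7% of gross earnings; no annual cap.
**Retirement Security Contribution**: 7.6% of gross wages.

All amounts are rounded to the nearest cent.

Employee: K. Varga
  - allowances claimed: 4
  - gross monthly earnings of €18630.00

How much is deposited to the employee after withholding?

€14922.07

Territorial Income Tax: taxable = €18630.00 − 4×€600.00 = €16230.00
  €1307.16 + 20.67% × (€16230.00 − €14800.00) = €1307.16 + 20.67% × €1430.00 = €1602.74
Long-Term Care Levy: 3.7% × €18630.00 = €689.31
Retirement Security Contribution: 7.6% × €18630.00 = €1415.88
Total withheld: €1602.74 + €689.31 + €1415.88 = €3707.93
Net pay: €18630.00 − €3707.93 = €14922.07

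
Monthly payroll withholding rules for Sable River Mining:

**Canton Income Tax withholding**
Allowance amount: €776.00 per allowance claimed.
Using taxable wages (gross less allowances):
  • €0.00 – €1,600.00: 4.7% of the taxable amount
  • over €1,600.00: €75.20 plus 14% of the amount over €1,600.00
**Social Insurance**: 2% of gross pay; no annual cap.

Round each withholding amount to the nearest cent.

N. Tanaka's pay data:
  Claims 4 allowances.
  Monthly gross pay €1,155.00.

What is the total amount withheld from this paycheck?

Canton Income Tax: taxable = €1,155.00 − 4×€776.00 = €-1,949.00
  Taxable ≤ 0 → €0.00
Social Insurance: 2% × €1,155.00 = €23.10
Total: €0.00 + €23.10 = €23.10

€23.10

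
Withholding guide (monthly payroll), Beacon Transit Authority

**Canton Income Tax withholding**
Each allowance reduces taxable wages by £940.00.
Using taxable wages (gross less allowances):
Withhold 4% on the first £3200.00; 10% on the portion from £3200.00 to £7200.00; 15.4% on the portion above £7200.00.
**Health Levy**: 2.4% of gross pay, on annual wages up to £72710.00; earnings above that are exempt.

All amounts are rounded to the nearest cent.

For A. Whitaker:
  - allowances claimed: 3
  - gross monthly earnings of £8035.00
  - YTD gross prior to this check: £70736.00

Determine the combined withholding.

£376.88

Canton Income Tax: taxable = £8035.00 − 3×£940.00 = £5215.00
  £128.00 + 10% × (£5215.00 − £3200.00) = £128.00 + 10% × £2015.00 = £329.50
Health Levy: cap £72710.00 − YTD £70736.00 = £1974.00 subject; 2.4% × £1974.00 = £47.38
Total: £329.50 + £47.38 = £376.88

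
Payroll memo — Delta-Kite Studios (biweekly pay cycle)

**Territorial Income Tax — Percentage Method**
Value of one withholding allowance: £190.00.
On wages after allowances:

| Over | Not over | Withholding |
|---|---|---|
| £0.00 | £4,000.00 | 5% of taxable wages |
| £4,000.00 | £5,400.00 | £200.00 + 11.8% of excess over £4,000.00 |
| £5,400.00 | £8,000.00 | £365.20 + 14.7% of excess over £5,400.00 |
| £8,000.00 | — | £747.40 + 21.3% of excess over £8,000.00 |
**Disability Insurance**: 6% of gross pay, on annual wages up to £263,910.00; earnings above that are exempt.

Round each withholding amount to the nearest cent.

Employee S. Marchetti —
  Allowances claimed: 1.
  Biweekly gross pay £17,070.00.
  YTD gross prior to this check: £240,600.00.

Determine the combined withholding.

Territorial Income Tax: taxable = £17,070.00 − 1×£190.00 = £16,880.00
  £747.40 + 21.3% × (£16,880.00 − £8,000.00) = £747.40 + 21.3% × £8,880.00 = £2,638.84
Disability Insurance: 6% × £17,070.00 = £1,024.20
Total: £2,638.84 + £1,024.20 = £3,663.04

£3,663.04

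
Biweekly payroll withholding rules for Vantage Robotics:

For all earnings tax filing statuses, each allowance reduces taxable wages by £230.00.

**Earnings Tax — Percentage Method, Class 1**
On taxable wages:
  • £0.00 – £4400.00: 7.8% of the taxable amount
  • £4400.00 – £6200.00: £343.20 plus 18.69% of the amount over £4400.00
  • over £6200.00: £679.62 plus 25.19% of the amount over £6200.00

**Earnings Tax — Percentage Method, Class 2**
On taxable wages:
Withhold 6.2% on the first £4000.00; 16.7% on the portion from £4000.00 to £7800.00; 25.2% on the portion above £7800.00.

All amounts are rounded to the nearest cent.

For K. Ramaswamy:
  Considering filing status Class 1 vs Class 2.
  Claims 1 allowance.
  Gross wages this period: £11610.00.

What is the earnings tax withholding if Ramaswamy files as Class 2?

Earnings Tax (Class 2): taxable = £11610.00 − 1×£230.00 = £11380.00
  £882.60 + 25.2% × (£11380.00 − £7800.00) = £882.60 + 25.2% × £3580.00 = £1784.76

£1784.76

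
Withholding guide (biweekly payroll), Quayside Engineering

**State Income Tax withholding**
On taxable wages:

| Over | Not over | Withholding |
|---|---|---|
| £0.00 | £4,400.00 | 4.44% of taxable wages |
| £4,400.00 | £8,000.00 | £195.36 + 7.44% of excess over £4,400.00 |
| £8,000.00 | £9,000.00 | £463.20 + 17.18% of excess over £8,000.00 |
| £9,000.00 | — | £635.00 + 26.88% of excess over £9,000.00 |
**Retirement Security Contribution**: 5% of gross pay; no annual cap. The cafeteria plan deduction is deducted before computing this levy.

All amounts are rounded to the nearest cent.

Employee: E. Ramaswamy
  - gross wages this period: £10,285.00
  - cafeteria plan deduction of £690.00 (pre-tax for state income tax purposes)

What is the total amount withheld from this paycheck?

State Income Tax: taxable = £10,285.00 − £690.00 = £9,595.00
  £635.00 + 26.88% × (£9,595.00 − £9,000.00) = £635.00 + 26.88% × £595.00 = £794.94
Retirement Security Contribution: 5% × £9,595.00 = £479.75
Total: £794.94 + £479.75 = £1,274.69

£1,274.69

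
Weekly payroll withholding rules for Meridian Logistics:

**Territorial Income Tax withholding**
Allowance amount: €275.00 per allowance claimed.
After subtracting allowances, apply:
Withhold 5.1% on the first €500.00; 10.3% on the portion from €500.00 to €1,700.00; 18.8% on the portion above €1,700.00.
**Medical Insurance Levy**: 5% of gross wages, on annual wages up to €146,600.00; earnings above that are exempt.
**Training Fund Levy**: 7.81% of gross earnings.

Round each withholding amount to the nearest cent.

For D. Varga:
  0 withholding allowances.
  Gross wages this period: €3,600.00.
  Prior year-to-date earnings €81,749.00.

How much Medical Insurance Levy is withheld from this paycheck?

€180.00

Medical Insurance Levy: 5% × €3,600.00 = €180.00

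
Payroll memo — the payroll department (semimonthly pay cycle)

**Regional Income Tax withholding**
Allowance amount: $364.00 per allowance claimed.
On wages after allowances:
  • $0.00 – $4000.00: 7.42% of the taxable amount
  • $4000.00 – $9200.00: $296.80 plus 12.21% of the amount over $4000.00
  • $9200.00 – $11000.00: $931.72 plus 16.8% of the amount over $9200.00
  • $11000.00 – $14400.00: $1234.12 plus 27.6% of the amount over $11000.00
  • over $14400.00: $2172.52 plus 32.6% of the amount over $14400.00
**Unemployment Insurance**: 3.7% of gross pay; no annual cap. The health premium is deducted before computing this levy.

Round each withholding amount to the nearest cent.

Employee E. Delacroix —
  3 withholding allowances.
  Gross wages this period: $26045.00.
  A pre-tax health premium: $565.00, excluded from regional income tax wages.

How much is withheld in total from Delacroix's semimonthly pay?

Regional Income Tax: taxable = $26045.00 − $565.00 − 3×$364.00 = $24388.00
  $2172.52 + 32.6% × ($24388.00 − $14400.00) = $2172.52 + 32.6% × $9988.00 = $5428.61
Unemployment Insurance: 3.7% × $25480.00 = $942.76
Total: $5428.61 + $942.76 = $6371.37

$6371.37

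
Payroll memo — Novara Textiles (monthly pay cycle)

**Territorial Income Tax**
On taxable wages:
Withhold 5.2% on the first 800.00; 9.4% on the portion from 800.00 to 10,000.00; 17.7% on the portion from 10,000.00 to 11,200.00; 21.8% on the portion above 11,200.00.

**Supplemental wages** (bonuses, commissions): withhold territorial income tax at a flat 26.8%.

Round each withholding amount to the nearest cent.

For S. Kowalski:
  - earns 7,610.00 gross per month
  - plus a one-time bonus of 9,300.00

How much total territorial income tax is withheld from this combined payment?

Territorial Income Tax: taxable = 7,610.00
  41.60 + 9.4% × (7,610.00 − 800.00) = 41.60 + 9.4% × 6,810.00 = 681.74
Supplemental (26.8% flat on bonus): 26.8% × 9,300.00 = 2,492.40
Total territorial income tax: 681.74 + 2,492.40 = 3,174.14

3,174.14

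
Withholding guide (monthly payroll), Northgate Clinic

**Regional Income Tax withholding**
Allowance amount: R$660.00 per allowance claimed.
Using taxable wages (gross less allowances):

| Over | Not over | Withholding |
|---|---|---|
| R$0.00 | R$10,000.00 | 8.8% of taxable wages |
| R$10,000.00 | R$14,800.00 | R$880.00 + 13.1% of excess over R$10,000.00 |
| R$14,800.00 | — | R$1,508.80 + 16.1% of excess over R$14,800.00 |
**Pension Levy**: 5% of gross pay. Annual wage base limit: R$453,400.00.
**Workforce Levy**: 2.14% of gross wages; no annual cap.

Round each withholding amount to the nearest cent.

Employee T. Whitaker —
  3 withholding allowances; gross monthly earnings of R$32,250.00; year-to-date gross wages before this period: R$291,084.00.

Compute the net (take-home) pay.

R$25,947.88

Regional Income Tax: taxable = R$32,250.00 − 3×R$660.00 = R$30,270.00
  R$1,508.80 + 16.1% × (R$30,270.00 − R$14,800.00) = R$1,508.80 + 16.1% × R$15,470.00 = R$3,999.47
Pension Levy: 5% × R$32,250.00 = R$1,612.50
Workforce Levy: 2.14% × R$32,250.00 = R$690.15
Total withheld: R$3,999.47 + R$1,612.50 + R$690.15 = R$6,302.12
Net pay: R$32,250.00 − R$6,302.12 = R$25,947.88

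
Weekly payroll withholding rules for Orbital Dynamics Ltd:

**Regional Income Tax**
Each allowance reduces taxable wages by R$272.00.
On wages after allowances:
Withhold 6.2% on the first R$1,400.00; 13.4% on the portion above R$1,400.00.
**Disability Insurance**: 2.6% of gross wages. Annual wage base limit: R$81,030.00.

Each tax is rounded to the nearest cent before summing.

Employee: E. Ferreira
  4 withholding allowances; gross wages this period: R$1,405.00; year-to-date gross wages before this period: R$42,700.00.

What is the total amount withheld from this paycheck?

R$56.18

Regional Income Tax: taxable = R$1,405.00 − 4×R$272.00 = R$317.00
  6.2% × R$317.00 = R$19.65
Disability Insurance: 2.6% × R$1,405.00 = R$36.53
Total: R$19.65 + R$36.53 = R$56.18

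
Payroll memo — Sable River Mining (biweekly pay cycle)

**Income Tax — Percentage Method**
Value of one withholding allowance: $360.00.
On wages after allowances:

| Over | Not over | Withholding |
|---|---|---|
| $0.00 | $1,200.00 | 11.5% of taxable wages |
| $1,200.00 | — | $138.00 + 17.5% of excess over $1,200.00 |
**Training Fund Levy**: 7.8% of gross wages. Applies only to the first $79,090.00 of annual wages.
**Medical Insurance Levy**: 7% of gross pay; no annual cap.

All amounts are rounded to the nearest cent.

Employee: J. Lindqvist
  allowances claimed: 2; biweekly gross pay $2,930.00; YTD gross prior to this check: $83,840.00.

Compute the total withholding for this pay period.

Income Tax: taxable = $2,930.00 − 2×$360.00 = $2,210.00
  $138.00 + 17.5% × ($2,210.00 − $1,200.00) = $138.00 + 17.5% × $1,010.00 = $314.75
Training Fund Levy: YTD $83,840.00 ≥ cap $79,090.00 → $0.00
Medical Insurance Levy: 7% × $2,930.00 = $205.10
Total: $314.75 + $0.00 + $205.10 = $519.85

$519.85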